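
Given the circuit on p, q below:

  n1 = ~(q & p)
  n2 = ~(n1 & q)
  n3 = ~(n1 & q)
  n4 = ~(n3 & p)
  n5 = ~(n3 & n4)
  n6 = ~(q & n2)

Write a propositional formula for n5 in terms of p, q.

n1 = ~(q & p)
n3 = ~(n1 & q) = ~((~(q & p)) & q)
n4 = ~(n3 & p) = ~((~((~(q & p)) & q)) & p)
n5 = ~(n3 & n4) = ~((~((~(q & p)) & q)) & (~((~((~(q & p)) & q)) & p)))

~((~((~(q & p)) & q)) & (~((~((~(q & p)) & q)) & p)))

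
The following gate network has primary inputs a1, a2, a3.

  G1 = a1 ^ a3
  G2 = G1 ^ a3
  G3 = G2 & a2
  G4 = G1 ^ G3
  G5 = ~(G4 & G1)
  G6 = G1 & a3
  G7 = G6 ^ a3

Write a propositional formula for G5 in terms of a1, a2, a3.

~(((a1 ^ a3) ^ (((a1 ^ a3) ^ a3) & a2)) & (a1 ^ a3))

G1 = a1 ^ a3
G2 = G1 ^ a3 = (a1 ^ a3) ^ a3
G3 = G2 & a2 = ((a1 ^ a3) ^ a3) & a2
G4 = G1 ^ G3 = (a1 ^ a3) ^ (((a1 ^ a3) ^ a3) & a2)
G5 = ~(G4 & G1) = ~(((a1 ^ a3) ^ (((a1 ^ a3) ^ a3) & a2)) & (a1 ^ a3))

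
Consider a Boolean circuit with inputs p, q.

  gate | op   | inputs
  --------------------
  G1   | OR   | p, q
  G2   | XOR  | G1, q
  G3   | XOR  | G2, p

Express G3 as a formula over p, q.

((p OR q) XOR q) XOR p

G1 = p OR q
G2 = G1 XOR q = (p OR q) XOR q
G3 = G2 XOR p = ((p OR q) XOR q) XOR p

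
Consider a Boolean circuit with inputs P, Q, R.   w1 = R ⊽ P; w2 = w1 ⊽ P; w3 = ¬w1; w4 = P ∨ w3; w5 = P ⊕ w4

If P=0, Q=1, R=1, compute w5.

1

w1 = 1 ⊽ 0 = 0
w3 = ¬0 = 1
w4 = 0 ∨ 1 = 1
w5 = 0 ⊕ 1 = 1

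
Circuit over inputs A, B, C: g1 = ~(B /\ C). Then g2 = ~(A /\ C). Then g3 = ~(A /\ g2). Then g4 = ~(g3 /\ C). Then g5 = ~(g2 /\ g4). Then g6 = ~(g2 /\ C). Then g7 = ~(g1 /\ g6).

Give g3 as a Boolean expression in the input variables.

~(A /\ (~(A /\ C)))

g2 = ~(A /\ C)
g3 = ~(A /\ g2) = ~(A /\ (~(A /\ C)))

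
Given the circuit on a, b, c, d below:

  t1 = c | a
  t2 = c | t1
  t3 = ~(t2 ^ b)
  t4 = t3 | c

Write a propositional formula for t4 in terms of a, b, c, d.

t1 = c | a
t2 = c | t1 = c | (c | a)
t3 = ~(t2 ^ b) = ~((c | (c | a)) ^ b)
t4 = t3 | c = (~((c | (c | a)) ^ b)) | c

(~((c | (c | a)) ^ b)) | c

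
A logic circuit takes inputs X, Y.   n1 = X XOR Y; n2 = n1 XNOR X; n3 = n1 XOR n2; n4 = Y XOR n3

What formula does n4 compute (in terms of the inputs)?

Y XOR ((X XOR Y) XOR ((X XOR Y) XNOR X))

n1 = X XOR Y
n2 = n1 XNOR X = (X XOR Y) XNOR X
n3 = n1 XOR n2 = (X XOR Y) XOR ((X XOR Y) XNOR X)
n4 = Y XOR n3 = Y XOR ((X XOR Y) XOR ((X XOR Y) XNOR X))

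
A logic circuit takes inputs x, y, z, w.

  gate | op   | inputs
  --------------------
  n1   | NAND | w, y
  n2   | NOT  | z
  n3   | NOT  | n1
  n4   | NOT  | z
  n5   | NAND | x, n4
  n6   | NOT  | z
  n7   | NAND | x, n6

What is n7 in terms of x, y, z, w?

n6 = NOT z
n7 = x NAND n6 = x NAND NOT z

x NAND NOT z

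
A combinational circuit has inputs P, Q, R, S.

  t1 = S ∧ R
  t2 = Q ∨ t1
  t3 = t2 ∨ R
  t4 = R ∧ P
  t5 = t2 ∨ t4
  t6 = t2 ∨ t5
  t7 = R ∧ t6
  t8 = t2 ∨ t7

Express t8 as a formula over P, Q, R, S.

(Q ∨ (S ∧ R)) ∨ (R ∧ ((Q ∨ (S ∧ R)) ∨ ((Q ∨ (S ∧ R)) ∨ (R ∧ P))))

t1 = S ∧ R
t2 = Q ∨ t1 = Q ∨ (S ∧ R)
t4 = R ∧ P
t5 = t2 ∨ t4 = (Q ∨ (S ∧ R)) ∨ (R ∧ P)
t6 = t2 ∨ t5 = (Q ∨ (S ∧ R)) ∨ ((Q ∨ (S ∧ R)) ∨ (R ∧ P))
t7 = R ∧ t6 = R ∧ ((Q ∨ (S ∧ R)) ∨ ((Q ∨ (S ∧ R)) ∨ (R ∧ P)))
t8 = t2 ∨ t7 = (Q ∨ (S ∧ R)) ∨ (R ∧ ((Q ∨ (S ∧ R)) ∨ ((Q ∨ (S ∧ R)) ∨ (R ∧ P))))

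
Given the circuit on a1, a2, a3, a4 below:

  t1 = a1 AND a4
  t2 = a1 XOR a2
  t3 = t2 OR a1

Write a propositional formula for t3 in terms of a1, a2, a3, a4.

t2 = a1 XOR a2
t3 = t2 OR a1 = (a1 XOR a2) OR a1

(a1 XOR a2) OR a1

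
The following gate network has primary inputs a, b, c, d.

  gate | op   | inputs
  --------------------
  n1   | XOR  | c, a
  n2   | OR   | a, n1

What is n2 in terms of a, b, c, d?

a OR (c XOR a)

n1 = c XOR a
n2 = a OR n1 = a OR (c XOR a)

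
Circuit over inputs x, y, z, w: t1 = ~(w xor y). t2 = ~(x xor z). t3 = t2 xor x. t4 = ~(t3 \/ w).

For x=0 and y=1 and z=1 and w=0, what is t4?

1

t2 = ~(0 xor 1) = 0
t3 = 0 xor 0 = 0
t4 = ~(0 \/ 0) = 1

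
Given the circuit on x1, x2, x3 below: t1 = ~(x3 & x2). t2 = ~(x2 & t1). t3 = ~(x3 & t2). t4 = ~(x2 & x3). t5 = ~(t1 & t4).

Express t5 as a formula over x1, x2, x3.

t1 = ~(x3 & x2)
t4 = ~(x2 & x3)
t5 = ~(t1 & t4) = ~((~(x3 & x2)) & (~(x2 & x3)))

~((~(x3 & x2)) & (~(x2 & x3)))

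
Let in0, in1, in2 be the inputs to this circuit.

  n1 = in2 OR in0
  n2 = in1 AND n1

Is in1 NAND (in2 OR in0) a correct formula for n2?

n1 = in2 OR in0
n2 = in1 AND n1 = in1 AND (in2 OR in0)
At in0=0, in1=0, in2=0: circuit gives 0, formula gives 1.

No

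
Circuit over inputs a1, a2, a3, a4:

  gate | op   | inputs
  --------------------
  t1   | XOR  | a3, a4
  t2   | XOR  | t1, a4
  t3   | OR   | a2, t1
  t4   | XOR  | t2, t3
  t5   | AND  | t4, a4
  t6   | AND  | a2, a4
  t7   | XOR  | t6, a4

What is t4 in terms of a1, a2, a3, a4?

t1 = a3 XOR a4
t2 = t1 XOR a4 = (a3 XOR a4) XOR a4
t3 = a2 OR t1 = a2 OR (a3 XOR a4)
t4 = t2 XOR t3 = ((a3 XOR a4) XOR a4) XOR (a2 OR (a3 XOR a4))

((a3 XOR a4) XOR a4) XOR (a2 OR (a3 XOR a4))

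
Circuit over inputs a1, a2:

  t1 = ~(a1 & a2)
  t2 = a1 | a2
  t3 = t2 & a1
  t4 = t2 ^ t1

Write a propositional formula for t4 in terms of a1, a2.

t1 = ~(a1 & a2)
t2 = a1 | a2
t4 = t2 ^ t1 = (a1 | a2) ^ (~(a1 & a2))

(a1 | a2) ^ (~(a1 & a2))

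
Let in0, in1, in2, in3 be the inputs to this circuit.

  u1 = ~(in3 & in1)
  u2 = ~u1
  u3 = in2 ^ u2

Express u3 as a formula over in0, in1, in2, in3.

in2 ^ ~(~(in3 & in1))

u1 = ~(in3 & in1)
u2 = ~u1 = ~(~(in3 & in1))
u3 = in2 ^ u2 = in2 ^ ~(~(in3 & in1))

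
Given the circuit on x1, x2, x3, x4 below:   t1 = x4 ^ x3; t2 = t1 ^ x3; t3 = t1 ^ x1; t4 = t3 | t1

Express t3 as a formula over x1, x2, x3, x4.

t1 = x4 ^ x3
t3 = t1 ^ x1 = (x4 ^ x3) ^ x1

(x4 ^ x3) ^ x1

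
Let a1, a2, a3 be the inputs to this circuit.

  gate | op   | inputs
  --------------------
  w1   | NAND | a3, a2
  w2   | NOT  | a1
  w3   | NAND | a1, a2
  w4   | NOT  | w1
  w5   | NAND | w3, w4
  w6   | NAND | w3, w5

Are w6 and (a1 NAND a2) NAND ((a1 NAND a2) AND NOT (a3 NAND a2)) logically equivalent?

w1 = a3 NAND a2
w3 = a1 NAND a2
w4 = NOT w1 = NOT (a3 NAND a2)
w5 = w3 NAND w4 = (a1 NAND a2) NAND NOT (a3 NAND a2)
w6 = w3 NAND w5 = (a1 NAND a2) NAND ((a1 NAND a2) NAND NOT (a3 NAND a2))
At a1=0, a2=0, a3=0: circuit gives 0, formula gives 1.

No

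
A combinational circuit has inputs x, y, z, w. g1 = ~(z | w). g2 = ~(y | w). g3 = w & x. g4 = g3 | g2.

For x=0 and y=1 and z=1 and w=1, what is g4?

0

g2 = ~(1 | 1) = 0
g3 = 1 & 0 = 0
g4 = 0 | 0 = 0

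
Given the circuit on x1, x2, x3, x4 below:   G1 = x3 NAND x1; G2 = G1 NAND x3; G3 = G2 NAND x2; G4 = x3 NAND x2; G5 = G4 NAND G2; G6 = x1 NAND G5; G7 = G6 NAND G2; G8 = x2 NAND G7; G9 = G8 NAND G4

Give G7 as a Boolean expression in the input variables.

(x1 NAND ((x3 NAND x2) NAND ((x3 NAND x1) NAND x3))) NAND ((x3 NAND x1) NAND x3)

G1 = x3 NAND x1
G2 = G1 NAND x3 = (x3 NAND x1) NAND x3
G4 = x3 NAND x2
G5 = G4 NAND G2 = (x3 NAND x2) NAND ((x3 NAND x1) NAND x3)
G6 = x1 NAND G5 = x1 NAND ((x3 NAND x2) NAND ((x3 NAND x1) NAND x3))
G7 = G6 NAND G2 = (x1 NAND ((x3 NAND x2) NAND ((x3 NAND x1) NAND x3))) NAND ((x3 NAND x1) NAND x3)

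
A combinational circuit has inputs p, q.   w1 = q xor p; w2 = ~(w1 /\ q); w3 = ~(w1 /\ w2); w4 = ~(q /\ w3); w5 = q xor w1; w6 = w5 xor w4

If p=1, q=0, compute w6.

w1 = 0 xor 1 = 1
w2 = ~(1 /\ 0) = 1
w3 = ~(1 /\ 1) = 0
w4 = ~(0 /\ 0) = 1
w5 = 0 xor 1 = 1
w6 = 1 xor 1 = 0

0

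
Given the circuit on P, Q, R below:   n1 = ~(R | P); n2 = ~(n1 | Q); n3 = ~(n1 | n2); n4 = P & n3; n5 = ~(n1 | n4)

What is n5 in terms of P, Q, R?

n1 = ~(R | P)
n2 = ~(n1 | Q) = ~((~(R | P)) | Q)
n3 = ~(n1 | n2) = ~((~(R | P)) | (~((~(R | P)) | Q)))
n4 = P & n3 = P & (~((~(R | P)) | (~((~(R | P)) | Q))))
n5 = ~(n1 | n4) = ~((~(R | P)) | (P & (~((~(R | P)) | (~((~(R | P)) | Q))))))

~((~(R | P)) | (P & (~((~(R | P)) | (~((~(R | P)) | Q))))))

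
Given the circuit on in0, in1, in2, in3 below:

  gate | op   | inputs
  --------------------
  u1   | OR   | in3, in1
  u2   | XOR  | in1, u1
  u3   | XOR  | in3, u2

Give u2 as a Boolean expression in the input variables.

u1 = in3 OR in1
u2 = in1 XOR u1 = in1 XOR (in3 OR in1)

in1 XOR (in3 OR in1)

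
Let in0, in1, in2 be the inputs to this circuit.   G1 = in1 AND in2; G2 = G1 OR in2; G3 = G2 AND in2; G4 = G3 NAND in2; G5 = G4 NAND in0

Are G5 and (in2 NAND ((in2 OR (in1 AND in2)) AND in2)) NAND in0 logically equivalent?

G1 = in1 AND in2
G2 = G1 OR in2 = (in1 AND in2) OR in2
G3 = G2 AND in2 = ((in1 AND in2) OR in2) AND in2
G4 = G3 NAND in2 = (((in1 AND in2) OR in2) AND in2) NAND in2
G5 = G4 NAND in0 = ((((in1 AND in2) OR in2) AND in2) NAND in2) NAND in0
At in0=1, in1=0, in2=0: circuit gives 0, formula gives 0.
At in0=0, in1=0, in2=0: circuit gives 1, formula gives 1.
Agrees on all 8 inputs.

Yes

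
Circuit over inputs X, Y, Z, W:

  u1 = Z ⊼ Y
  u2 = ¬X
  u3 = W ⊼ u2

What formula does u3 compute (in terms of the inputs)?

W ⊼ ¬X

u2 = ¬X
u3 = W ⊼ u2 = W ⊼ ¬X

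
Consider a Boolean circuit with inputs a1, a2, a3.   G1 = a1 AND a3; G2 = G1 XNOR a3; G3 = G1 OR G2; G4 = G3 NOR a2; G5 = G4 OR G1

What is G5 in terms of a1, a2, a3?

(((a1 AND a3) OR ((a1 AND a3) XNOR a3)) NOR a2) OR (a1 AND a3)

G1 = a1 AND a3
G2 = G1 XNOR a3 = (a1 AND a3) XNOR a3
G3 = G1 OR G2 = (a1 AND a3) OR ((a1 AND a3) XNOR a3)
G4 = G3 NOR a2 = ((a1 AND a3) OR ((a1 AND a3) XNOR a3)) NOR a2
G5 = G4 OR G1 = (((a1 AND a3) OR ((a1 AND a3) XNOR a3)) NOR a2) OR (a1 AND a3)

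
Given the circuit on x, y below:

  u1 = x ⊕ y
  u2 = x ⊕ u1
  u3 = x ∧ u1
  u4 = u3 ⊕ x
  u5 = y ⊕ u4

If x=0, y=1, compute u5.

1

u1 = 0 ⊕ 1 = 1
u3 = 0 ∧ 1 = 0
u4 = 0 ⊕ 0 = 0
u5 = 1 ⊕ 0 = 1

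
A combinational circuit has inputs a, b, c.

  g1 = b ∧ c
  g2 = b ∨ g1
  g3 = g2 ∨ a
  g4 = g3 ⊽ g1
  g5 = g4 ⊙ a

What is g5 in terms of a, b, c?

(((b ∨ (b ∧ c)) ∨ a) ⊽ (b ∧ c)) ⊙ a

g1 = b ∧ c
g2 = b ∨ g1 = b ∨ (b ∧ c)
g3 = g2 ∨ a = (b ∨ (b ∧ c)) ∨ a
g4 = g3 ⊽ g1 = ((b ∨ (b ∧ c)) ∨ a) ⊽ (b ∧ c)
g5 = g4 ⊙ a = (((b ∨ (b ∧ c)) ∨ a) ⊽ (b ∧ c)) ⊙ a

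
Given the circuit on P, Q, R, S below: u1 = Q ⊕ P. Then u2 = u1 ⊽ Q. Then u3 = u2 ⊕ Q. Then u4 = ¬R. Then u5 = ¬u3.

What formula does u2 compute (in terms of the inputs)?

u1 = Q ⊕ P
u2 = u1 ⊽ Q = (Q ⊕ P) ⊽ Q

(Q ⊕ P) ⊽ Q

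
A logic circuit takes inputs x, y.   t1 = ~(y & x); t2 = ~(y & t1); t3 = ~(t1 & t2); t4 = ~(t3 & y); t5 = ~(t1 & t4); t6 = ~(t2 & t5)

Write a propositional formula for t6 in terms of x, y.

t1 = ~(y & x)
t2 = ~(y & t1) = ~(y & (~(y & x)))
t3 = ~(t1 & t2) = ~((~(y & x)) & (~(y & (~(y & x)))))
t4 = ~(t3 & y) = ~((~((~(y & x)) & (~(y & (~(y & x)))))) & y)
t5 = ~(t1 & t4) = ~((~(y & x)) & (~((~((~(y & x)) & (~(y & (~(y & x)))))) & y)))
t6 = ~(t2 & t5) = ~((~(y & (~(y & x)))) & (~((~(y & x)) & (~((~((~(y & x)) & (~(y & (~(y & x)))))) & y)))))

~((~(y & (~(y & x)))) & (~((~(y & x)) & (~((~((~(y & x)) & (~(y & (~(y & x)))))) & y)))))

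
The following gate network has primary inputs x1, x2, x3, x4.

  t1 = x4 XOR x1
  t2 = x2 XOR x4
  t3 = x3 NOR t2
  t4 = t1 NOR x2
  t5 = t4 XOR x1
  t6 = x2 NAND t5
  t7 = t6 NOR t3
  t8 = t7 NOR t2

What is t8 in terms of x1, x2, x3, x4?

t1 = x4 XOR x1
t2 = x2 XOR x4
t3 = x3 NOR t2 = x3 NOR (x2 XOR x4)
t4 = t1 NOR x2 = (x4 XOR x1) NOR x2
t5 = t4 XOR x1 = ((x4 XOR x1) NOR x2) XOR x1
t6 = x2 NAND t5 = x2 NAND (((x4 XOR x1) NOR x2) XOR x1)
t7 = t6 NOR t3 = (x2 NAND (((x4 XOR x1) NOR x2) XOR x1)) NOR (x3 NOR (x2 XOR x4))
t8 = t7 NOR t2 = ((x2 NAND (((x4 XOR x1) NOR x2) XOR x1)) NOR (x3 NOR (x2 XOR x4))) NOR (x2 XOR x4)

((x2 NAND (((x4 XOR x1) NOR x2) XOR x1)) NOR (x3 NOR (x2 XOR x4))) NOR (x2 XOR x4)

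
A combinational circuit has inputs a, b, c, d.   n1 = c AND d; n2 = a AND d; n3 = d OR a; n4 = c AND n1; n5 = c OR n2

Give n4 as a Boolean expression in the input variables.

c AND (c AND d)

n1 = c AND d
n4 = c AND n1 = c AND (c AND d)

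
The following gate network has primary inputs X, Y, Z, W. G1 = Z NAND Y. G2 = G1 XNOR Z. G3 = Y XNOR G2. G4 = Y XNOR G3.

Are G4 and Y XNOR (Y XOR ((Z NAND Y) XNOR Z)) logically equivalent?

No

G1 = Z NAND Y
G2 = G1 XNOR Z = (Z NAND Y) XNOR Z
G3 = Y XNOR G2 = Y XNOR ((Z NAND Y) XNOR Z)
G4 = Y XNOR G3 = Y XNOR (Y XNOR ((Z NAND Y) XNOR Z))
At X=0, Y=0, Z=0, W=0: circuit gives 0, formula gives 1.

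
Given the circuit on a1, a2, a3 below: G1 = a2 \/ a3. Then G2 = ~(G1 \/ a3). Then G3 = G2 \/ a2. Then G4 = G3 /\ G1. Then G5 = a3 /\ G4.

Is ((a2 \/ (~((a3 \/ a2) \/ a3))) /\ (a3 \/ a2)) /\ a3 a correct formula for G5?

G1 = a2 \/ a3
G2 = ~(G1 \/ a3) = ~((a2 \/ a3) \/ a3)
G3 = G2 \/ a2 = (~((a2 \/ a3) \/ a3)) \/ a2
G4 = G3 /\ G1 = ((~((a2 \/ a3) \/ a3)) \/ a2) /\ (a2 \/ a3)
G5 = a3 /\ G4 = a3 /\ (((~((a2 \/ a3) \/ a3)) \/ a2) /\ (a2 \/ a3))
At a1=0, a2=0, a3=0: circuit gives 0, formula gives 0.
At a1=0, a2=1, a3=1: circuit gives 1, formula gives 1.
Agrees on all 8 inputs.

Yes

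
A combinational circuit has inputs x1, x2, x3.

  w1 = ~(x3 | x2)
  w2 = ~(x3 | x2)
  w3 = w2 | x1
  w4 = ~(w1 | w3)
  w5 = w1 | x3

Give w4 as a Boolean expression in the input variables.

~((~(x3 | x2)) | ((~(x3 | x2)) | x1))

w1 = ~(x3 | x2)
w2 = ~(x3 | x2)
w3 = w2 | x1 = (~(x3 | x2)) | x1
w4 = ~(w1 | w3) = ~((~(x3 | x2)) | ((~(x3 | x2)) | x1))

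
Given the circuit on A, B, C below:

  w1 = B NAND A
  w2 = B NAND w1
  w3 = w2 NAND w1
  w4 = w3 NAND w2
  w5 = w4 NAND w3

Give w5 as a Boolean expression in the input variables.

(((B NAND (B NAND A)) NAND (B NAND A)) NAND (B NAND (B NAND A))) NAND ((B NAND (B NAND A)) NAND (B NAND A))

w1 = B NAND A
w2 = B NAND w1 = B NAND (B NAND A)
w3 = w2 NAND w1 = (B NAND (B NAND A)) NAND (B NAND A)
w4 = w3 NAND w2 = ((B NAND (B NAND A)) NAND (B NAND A)) NAND (B NAND (B NAND A))
w5 = w4 NAND w3 = (((B NAND (B NAND A)) NAND (B NAND A)) NAND (B NAND (B NAND A))) NAND ((B NAND (B NAND A)) NAND (B NAND A))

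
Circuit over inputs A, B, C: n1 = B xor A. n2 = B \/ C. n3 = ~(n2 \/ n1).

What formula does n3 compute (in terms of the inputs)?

~((B \/ C) \/ (B xor A))

n1 = B xor A
n2 = B \/ C
n3 = ~(n2 \/ n1) = ~((B \/ C) \/ (B xor A))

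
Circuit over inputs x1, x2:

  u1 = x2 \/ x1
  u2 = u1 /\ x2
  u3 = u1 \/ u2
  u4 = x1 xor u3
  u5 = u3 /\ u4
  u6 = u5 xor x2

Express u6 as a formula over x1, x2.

u1 = x2 \/ x1
u2 = u1 /\ x2 = (x2 \/ x1) /\ x2
u3 = u1 \/ u2 = (x2 \/ x1) \/ ((x2 \/ x1) /\ x2)
u4 = x1 xor u3 = x1 xor ((x2 \/ x1) \/ ((x2 \/ x1) /\ x2))
u5 = u3 /\ u4 = ((x2 \/ x1) \/ ((x2 \/ x1) /\ x2)) /\ (x1 xor ((x2 \/ x1) \/ ((x2 \/ x1) /\ x2)))
u6 = u5 xor x2 = (((x2 \/ x1) \/ ((x2 \/ x1) /\ x2)) /\ (x1 xor ((x2 \/ x1) \/ ((x2 \/ x1) /\ x2)))) xor x2

(((x2 \/ x1) \/ ((x2 \/ x1) /\ x2)) /\ (x1 xor ((x2 \/ x1) \/ ((x2 \/ x1) /\ x2)))) xor x2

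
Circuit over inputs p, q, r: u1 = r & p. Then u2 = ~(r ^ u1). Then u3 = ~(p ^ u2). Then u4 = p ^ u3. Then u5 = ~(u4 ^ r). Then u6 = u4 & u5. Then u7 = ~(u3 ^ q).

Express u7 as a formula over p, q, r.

~((~(p ^ (~(r ^ (r & p))))) ^ q)

u1 = r & p
u2 = ~(r ^ u1) = ~(r ^ (r & p))
u3 = ~(p ^ u2) = ~(p ^ (~(r ^ (r & p))))
u7 = ~(u3 ^ q) = ~((~(p ^ (~(r ^ (r & p))))) ^ q)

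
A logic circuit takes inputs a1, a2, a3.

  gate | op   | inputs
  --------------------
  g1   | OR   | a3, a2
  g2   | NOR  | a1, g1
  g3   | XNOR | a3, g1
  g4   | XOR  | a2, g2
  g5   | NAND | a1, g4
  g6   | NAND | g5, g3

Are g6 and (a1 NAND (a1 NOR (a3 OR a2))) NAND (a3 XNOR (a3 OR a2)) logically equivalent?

No

g1 = a3 OR a2
g2 = a1 NOR g1 = a1 NOR (a3 OR a2)
g3 = a3 XNOR g1 = a3 XNOR (a3 OR a2)
g4 = a2 XOR g2 = a2 XOR (a1 NOR (a3 OR a2))
g5 = a1 NAND g4 = a1 NAND (a2 XOR (a1 NOR (a3 OR a2)))
g6 = g5 NAND g3 = (a1 NAND (a2 XOR (a1 NOR (a3 OR a2)))) NAND (a3 XNOR (a3 OR a2))
At a1=1, a2=1, a3=1: circuit gives 1, formula gives 0.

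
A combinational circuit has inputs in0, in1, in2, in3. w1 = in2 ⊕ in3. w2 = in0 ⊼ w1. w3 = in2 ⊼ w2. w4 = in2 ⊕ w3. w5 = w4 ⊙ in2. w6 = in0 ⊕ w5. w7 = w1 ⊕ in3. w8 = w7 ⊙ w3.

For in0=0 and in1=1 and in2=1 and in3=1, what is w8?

0

w1 = 1 ⊕ 1 = 0
w2 = 0 ⊼ 0 = 1
w3 = 1 ⊼ 1 = 0
w7 = 0 ⊕ 1 = 1
w8 = 1 ⊙ 0 = 0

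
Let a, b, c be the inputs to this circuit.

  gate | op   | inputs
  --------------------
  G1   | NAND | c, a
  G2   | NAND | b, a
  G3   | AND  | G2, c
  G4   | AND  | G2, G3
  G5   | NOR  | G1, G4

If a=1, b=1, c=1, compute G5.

1

G1 = 1 NAND 1 = 0
G2 = 1 NAND 1 = 0
G3 = 0 AND 1 = 0
G4 = 0 AND 0 = 0
G5 = 0 NOR 0 = 1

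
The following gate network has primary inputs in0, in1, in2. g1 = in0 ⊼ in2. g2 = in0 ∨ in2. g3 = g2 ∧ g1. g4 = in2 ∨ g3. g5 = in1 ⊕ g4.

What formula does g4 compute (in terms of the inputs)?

in2 ∨ ((in0 ∨ in2) ∧ (in0 ⊼ in2))

g1 = in0 ⊼ in2
g2 = in0 ∨ in2
g3 = g2 ∧ g1 = (in0 ∨ in2) ∧ (in0 ⊼ in2)
g4 = in2 ∨ g3 = in2 ∨ ((in0 ∨ in2) ∧ (in0 ⊼ in2))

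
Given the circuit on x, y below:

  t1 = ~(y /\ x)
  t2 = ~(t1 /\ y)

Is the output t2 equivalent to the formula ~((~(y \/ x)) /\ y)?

t1 = ~(y /\ x)
t2 = ~(t1 /\ y) = ~((~(y /\ x)) /\ y)
At x=0, y=1: circuit gives 0, formula gives 1.

No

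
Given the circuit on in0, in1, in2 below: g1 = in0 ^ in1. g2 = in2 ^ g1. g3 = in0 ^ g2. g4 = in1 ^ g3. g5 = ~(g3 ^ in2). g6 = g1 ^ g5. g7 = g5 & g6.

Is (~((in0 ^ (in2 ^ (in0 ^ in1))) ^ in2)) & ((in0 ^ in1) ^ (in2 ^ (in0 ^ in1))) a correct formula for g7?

g1 = in0 ^ in1
g2 = in2 ^ g1 = in2 ^ (in0 ^ in1)
g3 = in0 ^ g2 = in0 ^ (in2 ^ (in0 ^ in1))
g5 = ~(g3 ^ in2) = ~((in0 ^ (in2 ^ (in0 ^ in1))) ^ in2)
g6 = g1 ^ g5 = (in0 ^ in1) ^ (~((in0 ^ (in2 ^ (in0 ^ in1))) ^ in2))
g7 = g5 & g6 = (~((in0 ^ (in2 ^ (in0 ^ in1))) ^ in2)) & ((in0 ^ in1) ^ (~((in0 ^ (in2 ^ (in0 ^ in1))) ^ in2)))
At in0=0, in1=0, in2=0: circuit gives 1, formula gives 0.

No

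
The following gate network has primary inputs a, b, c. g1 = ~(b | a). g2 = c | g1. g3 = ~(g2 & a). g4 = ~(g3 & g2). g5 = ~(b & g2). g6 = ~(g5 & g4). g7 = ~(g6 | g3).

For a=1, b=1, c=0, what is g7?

g1 = ~(1 | 1) = 0
g2 = 0 | 0 = 0
g3 = ~(0 & 1) = 1
g4 = ~(1 & 0) = 1
g5 = ~(1 & 0) = 1
g6 = ~(1 & 1) = 0
g7 = ~(0 | 1) = 0

0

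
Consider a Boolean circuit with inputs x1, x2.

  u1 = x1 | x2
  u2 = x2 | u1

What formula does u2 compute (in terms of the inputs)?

u1 = x1 | x2
u2 = x2 | u1 = x2 | (x1 | x2)

x2 | (x1 | x2)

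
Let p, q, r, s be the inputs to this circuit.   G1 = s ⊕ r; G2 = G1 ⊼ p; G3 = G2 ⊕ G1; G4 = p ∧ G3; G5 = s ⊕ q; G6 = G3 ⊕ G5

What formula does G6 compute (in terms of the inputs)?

(((s ⊕ r) ⊼ p) ⊕ (s ⊕ r)) ⊕ (s ⊕ q)

G1 = s ⊕ r
G2 = G1 ⊼ p = (s ⊕ r) ⊼ p
G3 = G2 ⊕ G1 = ((s ⊕ r) ⊼ p) ⊕ (s ⊕ r)
G5 = s ⊕ q
G6 = G3 ⊕ G5 = (((s ⊕ r) ⊼ p) ⊕ (s ⊕ r)) ⊕ (s ⊕ q)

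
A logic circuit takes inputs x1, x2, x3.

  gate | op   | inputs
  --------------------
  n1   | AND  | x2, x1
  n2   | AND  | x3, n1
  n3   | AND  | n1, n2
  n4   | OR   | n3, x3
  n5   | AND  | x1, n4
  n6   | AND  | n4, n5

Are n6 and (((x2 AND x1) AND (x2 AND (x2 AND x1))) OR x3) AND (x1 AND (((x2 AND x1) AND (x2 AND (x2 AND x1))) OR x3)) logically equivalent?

No

n1 = x2 AND x1
n2 = x3 AND n1 = x3 AND (x2 AND x1)
n3 = n1 AND n2 = (x2 AND x1) AND (x3 AND (x2 AND x1))
n4 = n3 OR x3 = ((x2 AND x1) AND (x3 AND (x2 AND x1))) OR x3
n5 = x1 AND n4 = x1 AND (((x2 AND x1) AND (x3 AND (x2 AND x1))) OR x3)
n6 = n4 AND n5 = (((x2 AND x1) AND (x3 AND (x2 AND x1))) OR x3) AND (x1 AND (((x2 AND x1) AND (x3 AND (x2 AND x1))) OR x3))
At x1=1, x2=1, x3=0: circuit gives 0, formula gives 1.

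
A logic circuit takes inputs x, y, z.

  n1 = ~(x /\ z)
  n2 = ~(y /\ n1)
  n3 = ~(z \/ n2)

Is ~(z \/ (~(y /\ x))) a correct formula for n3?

No

n1 = ~(x /\ z)
n2 = ~(y /\ n1) = ~(y /\ (~(x /\ z)))
n3 = ~(z \/ n2) = ~(z \/ (~(y /\ (~(x /\ z)))))
At x=0, y=1, z=0: circuit gives 1, formula gives 0.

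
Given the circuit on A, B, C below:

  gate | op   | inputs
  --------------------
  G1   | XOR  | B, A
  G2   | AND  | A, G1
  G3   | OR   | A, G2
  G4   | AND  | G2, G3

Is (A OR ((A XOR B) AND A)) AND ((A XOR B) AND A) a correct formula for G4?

Yes

G1 = B XOR A
G2 = A AND G1 = A AND (B XOR A)
G3 = A OR G2 = A OR (A AND (B XOR A))
G4 = G2 AND G3 = (A AND (B XOR A)) AND (A OR (A AND (B XOR A)))
At A=0, B=0, C=0: circuit gives 0, formula gives 0.
At A=1, B=0, C=0: circuit gives 1, formula gives 1.
Agrees on all 8 inputs.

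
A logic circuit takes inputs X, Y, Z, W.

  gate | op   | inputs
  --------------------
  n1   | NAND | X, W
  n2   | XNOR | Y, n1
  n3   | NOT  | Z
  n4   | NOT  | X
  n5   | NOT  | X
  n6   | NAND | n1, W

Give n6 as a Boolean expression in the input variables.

n1 = X NAND W
n6 = n1 NAND W = (X NAND W) NAND W

(X NAND W) NAND W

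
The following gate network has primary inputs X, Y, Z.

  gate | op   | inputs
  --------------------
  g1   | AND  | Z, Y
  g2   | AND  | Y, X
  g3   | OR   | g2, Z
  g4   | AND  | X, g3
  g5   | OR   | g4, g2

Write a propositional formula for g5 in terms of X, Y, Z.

g2 = Y AND X
g3 = g2 OR Z = (Y AND X) OR Z
g4 = X AND g3 = X AND ((Y AND X) OR Z)
g5 = g4 OR g2 = (X AND ((Y AND X) OR Z)) OR (Y AND X)

(X AND ((Y AND X) OR Z)) OR (Y AND X)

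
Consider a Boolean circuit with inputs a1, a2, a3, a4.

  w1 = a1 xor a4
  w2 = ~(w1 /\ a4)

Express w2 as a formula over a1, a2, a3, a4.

w1 = a1 xor a4
w2 = ~(w1 /\ a4) = ~((a1 xor a4) /\ a4)

~((a1 xor a4) /\ a4)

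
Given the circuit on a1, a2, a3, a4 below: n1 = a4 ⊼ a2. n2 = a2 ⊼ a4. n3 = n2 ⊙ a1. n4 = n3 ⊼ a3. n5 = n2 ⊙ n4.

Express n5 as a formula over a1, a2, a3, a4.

(a2 ⊼ a4) ⊙ (((a2 ⊼ a4) ⊙ a1) ⊼ a3)

n2 = a2 ⊼ a4
n3 = n2 ⊙ a1 = (a2 ⊼ a4) ⊙ a1
n4 = n3 ⊼ a3 = ((a2 ⊼ a4) ⊙ a1) ⊼ a3
n5 = n2 ⊙ n4 = (a2 ⊼ a4) ⊙ (((a2 ⊼ a4) ⊙ a1) ⊼ a3)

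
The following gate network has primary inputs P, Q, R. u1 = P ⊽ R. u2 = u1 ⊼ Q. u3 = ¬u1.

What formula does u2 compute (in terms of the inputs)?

(P ⊽ R) ⊼ Q

u1 = P ⊽ R
u2 = u1 ⊼ Q = (P ⊽ R) ⊼ Q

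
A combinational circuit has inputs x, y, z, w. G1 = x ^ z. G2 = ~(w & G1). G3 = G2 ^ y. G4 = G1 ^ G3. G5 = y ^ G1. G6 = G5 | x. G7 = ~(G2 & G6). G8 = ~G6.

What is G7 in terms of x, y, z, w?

G1 = x ^ z
G2 = ~(w & G1) = ~(w & (x ^ z))
G5 = y ^ G1 = y ^ (x ^ z)
G6 = G5 | x = (y ^ (x ^ z)) | x
G7 = ~(G2 & G6) = ~((~(w & (x ^ z))) & ((y ^ (x ^ z)) | x))

~((~(w & (x ^ z))) & ((y ^ (x ^ z)) | x))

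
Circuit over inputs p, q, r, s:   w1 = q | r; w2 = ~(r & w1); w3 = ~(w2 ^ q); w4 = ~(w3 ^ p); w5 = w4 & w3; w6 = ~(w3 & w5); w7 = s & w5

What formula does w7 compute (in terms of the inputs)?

s & ((~((~((~(r & (q | r))) ^ q)) ^ p)) & (~((~(r & (q | r))) ^ q)))

w1 = q | r
w2 = ~(r & w1) = ~(r & (q | r))
w3 = ~(w2 ^ q) = ~((~(r & (q | r))) ^ q)
w4 = ~(w3 ^ p) = ~((~((~(r & (q | r))) ^ q)) ^ p)
w5 = w4 & w3 = (~((~((~(r & (q | r))) ^ q)) ^ p)) & (~((~(r & (q | r))) ^ q))
w7 = s & w5 = s & ((~((~((~(r & (q | r))) ^ q)) ^ p)) & (~((~(r & (q | r))) ^ q)))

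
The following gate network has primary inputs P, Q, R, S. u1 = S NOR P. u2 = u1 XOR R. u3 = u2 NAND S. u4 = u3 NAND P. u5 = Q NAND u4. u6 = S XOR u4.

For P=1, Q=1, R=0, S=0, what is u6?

u1 = 0 NOR 1 = 0
u2 = 0 XOR 0 = 0
u3 = 0 NAND 0 = 1
u4 = 1 NAND 1 = 0
u6 = 0 XOR 0 = 0

0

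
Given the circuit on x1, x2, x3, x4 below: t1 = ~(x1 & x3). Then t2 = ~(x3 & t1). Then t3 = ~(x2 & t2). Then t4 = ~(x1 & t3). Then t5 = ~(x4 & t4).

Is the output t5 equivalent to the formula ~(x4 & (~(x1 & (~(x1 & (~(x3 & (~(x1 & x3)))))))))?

t1 = ~(x1 & x3)
t2 = ~(x3 & t1) = ~(x3 & (~(x1 & x3)))
t3 = ~(x2 & t2) = ~(x2 & (~(x3 & (~(x1 & x3)))))
t4 = ~(x1 & t3) = ~(x1 & (~(x2 & (~(x3 & (~(x1 & x3)))))))
t5 = ~(x4 & t4) = ~(x4 & (~(x1 & (~(x2 & (~(x3 & (~(x1 & x3)))))))))
At x1=1, x2=0, x3=0, x4=1: circuit gives 1, formula gives 0.

No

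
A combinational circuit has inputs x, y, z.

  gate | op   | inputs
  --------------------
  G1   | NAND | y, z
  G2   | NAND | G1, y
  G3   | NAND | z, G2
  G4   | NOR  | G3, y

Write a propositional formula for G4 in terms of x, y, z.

(z NAND ((y NAND z) NAND y)) NOR y

G1 = y NAND z
G2 = G1 NAND y = (y NAND z) NAND y
G3 = z NAND G2 = z NAND ((y NAND z) NAND y)
G4 = G3 NOR y = (z NAND ((y NAND z) NAND y)) NOR y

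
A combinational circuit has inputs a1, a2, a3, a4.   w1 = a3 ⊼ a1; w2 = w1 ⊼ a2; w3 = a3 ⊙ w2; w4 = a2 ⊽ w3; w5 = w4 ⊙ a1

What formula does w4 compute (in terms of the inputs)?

w1 = a3 ⊼ a1
w2 = w1 ⊼ a2 = (a3 ⊼ a1) ⊼ a2
w3 = a3 ⊙ w2 = a3 ⊙ ((a3 ⊼ a1) ⊼ a2)
w4 = a2 ⊽ w3 = a2 ⊽ (a3 ⊙ ((a3 ⊼ a1) ⊼ a2))

a2 ⊽ (a3 ⊙ ((a3 ⊼ a1) ⊼ a2))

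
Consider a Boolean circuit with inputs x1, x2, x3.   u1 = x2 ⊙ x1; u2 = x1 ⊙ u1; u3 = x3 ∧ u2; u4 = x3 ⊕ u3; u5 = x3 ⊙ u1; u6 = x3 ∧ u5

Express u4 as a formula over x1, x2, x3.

x3 ⊕ (x3 ∧ (x1 ⊙ (x2 ⊙ x1)))

u1 = x2 ⊙ x1
u2 = x1 ⊙ u1 = x1 ⊙ (x2 ⊙ x1)
u3 = x3 ∧ u2 = x3 ∧ (x1 ⊙ (x2 ⊙ x1))
u4 = x3 ⊕ u3 = x3 ⊕ (x3 ∧ (x1 ⊙ (x2 ⊙ x1)))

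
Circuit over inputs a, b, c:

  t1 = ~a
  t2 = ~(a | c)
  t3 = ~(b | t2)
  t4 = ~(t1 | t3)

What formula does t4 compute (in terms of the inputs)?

~(~a | (~(b | (~(a | c)))))

t1 = ~a
t2 = ~(a | c)
t3 = ~(b | t2) = ~(b | (~(a | c)))
t4 = ~(t1 | t3) = ~(~a | (~(b | (~(a | c)))))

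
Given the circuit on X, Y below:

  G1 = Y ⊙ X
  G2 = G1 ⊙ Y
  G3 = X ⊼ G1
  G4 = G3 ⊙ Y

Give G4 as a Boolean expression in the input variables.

(X ⊼ (Y ⊙ X)) ⊙ Y

G1 = Y ⊙ X
G3 = X ⊼ G1 = X ⊼ (Y ⊙ X)
G4 = G3 ⊙ Y = (X ⊼ (Y ⊙ X)) ⊙ Y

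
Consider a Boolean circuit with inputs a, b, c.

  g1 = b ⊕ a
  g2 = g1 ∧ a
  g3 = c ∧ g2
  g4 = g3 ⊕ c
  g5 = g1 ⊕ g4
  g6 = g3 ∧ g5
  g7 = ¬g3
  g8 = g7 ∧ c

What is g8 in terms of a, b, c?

¬(c ∧ ((b ⊕ a) ∧ a)) ∧ c

g1 = b ⊕ a
g2 = g1 ∧ a = (b ⊕ a) ∧ a
g3 = c ∧ g2 = c ∧ ((b ⊕ a) ∧ a)
g7 = ¬g3 = ¬(c ∧ ((b ⊕ a) ∧ a))
g8 = g7 ∧ c = ¬(c ∧ ((b ⊕ a) ∧ a)) ∧ c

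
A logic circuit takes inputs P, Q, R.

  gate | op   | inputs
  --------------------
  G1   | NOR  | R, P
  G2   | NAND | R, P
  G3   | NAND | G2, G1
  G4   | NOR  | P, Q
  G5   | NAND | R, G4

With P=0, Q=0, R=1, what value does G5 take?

0

G4 = 0 NOR 0 = 1
G5 = 1 NAND 1 = 0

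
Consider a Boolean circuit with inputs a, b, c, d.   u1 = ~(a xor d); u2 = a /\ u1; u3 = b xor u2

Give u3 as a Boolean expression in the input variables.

u1 = ~(a xor d)
u2 = a /\ u1 = a /\ (~(a xor d))
u3 = b xor u2 = b xor (a /\ (~(a xor d)))

b xor (a /\ (~(a xor d)))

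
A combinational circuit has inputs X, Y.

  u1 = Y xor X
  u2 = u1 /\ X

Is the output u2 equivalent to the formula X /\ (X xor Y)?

Yes

u1 = Y xor X
u2 = u1 /\ X = (Y xor X) /\ X
At X=0, Y=0: circuit gives 0, formula gives 0.
At X=1, Y=0: circuit gives 1, formula gives 1.
Agrees on all 4 inputs.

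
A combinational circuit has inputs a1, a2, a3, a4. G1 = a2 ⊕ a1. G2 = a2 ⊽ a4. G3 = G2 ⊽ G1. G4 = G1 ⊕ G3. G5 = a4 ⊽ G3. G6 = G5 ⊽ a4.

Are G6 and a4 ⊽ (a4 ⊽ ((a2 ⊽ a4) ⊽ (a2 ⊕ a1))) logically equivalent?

G1 = a2 ⊕ a1
G2 = a2 ⊽ a4
G3 = G2 ⊽ G1 = (a2 ⊽ a4) ⊽ (a2 ⊕ a1)
G5 = a4 ⊽ G3 = a4 ⊽ ((a2 ⊽ a4) ⊽ (a2 ⊕ a1))
G6 = G5 ⊽ a4 = (a4 ⊽ ((a2 ⊽ a4) ⊽ (a2 ⊕ a1))) ⊽ a4
At a1=0, a2=0, a3=0, a4=0: circuit gives 0, formula gives 0.
At a1=1, a2=1, a3=0, a4=0: circuit gives 1, formula gives 1.
Agrees on all 16 inputs.

Yes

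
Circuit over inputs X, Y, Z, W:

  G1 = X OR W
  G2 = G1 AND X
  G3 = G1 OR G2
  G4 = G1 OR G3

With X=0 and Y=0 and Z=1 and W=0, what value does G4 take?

G1 = 0 OR 0 = 0
G2 = 0 AND 0 = 0
G3 = 0 OR 0 = 0
G4 = 0 OR 0 = 0

0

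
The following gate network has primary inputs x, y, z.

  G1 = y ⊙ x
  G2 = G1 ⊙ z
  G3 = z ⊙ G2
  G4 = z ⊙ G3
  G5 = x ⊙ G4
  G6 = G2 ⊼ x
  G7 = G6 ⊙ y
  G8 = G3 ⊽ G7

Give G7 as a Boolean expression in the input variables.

G1 = y ⊙ x
G2 = G1 ⊙ z = (y ⊙ x) ⊙ z
G6 = G2 ⊼ x = ((y ⊙ x) ⊙ z) ⊼ x
G7 = G6 ⊙ y = (((y ⊙ x) ⊙ z) ⊼ x) ⊙ y

(((y ⊙ x) ⊙ z) ⊼ x) ⊙ y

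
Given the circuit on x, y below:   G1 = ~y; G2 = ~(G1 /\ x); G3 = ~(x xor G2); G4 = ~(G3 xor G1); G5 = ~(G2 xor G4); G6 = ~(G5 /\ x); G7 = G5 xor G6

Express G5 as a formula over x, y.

G1 = ~y
G2 = ~(G1 /\ x) = ~(~y /\ x)
G3 = ~(x xor G2) = ~(x xor (~(~y /\ x)))
G4 = ~(G3 xor G1) = ~((~(x xor (~(~y /\ x)))) xor ~y)
G5 = ~(G2 xor G4) = ~((~(~y /\ x)) xor (~((~(x xor (~(~y /\ x)))) xor ~y)))

~((~(~y /\ x)) xor (~((~(x xor (~(~y /\ x)))) xor ~y)))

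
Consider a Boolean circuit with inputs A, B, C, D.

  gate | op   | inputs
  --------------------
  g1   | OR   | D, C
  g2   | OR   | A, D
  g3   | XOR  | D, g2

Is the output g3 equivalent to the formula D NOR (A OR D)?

g2 = A OR D
g3 = D XOR g2 = D XOR (A OR D)
At A=0, B=0, C=0, D=0: circuit gives 0, formula gives 1.

No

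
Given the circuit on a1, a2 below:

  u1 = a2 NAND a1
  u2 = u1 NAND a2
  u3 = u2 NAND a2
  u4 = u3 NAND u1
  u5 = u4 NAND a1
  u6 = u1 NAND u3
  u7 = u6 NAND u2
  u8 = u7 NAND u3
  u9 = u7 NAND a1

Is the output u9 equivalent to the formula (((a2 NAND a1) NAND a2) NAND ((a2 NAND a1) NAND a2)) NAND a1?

No

u1 = a2 NAND a1
u2 = u1 NAND a2 = (a2 NAND a1) NAND a2
u3 = u2 NAND a2 = ((a2 NAND a1) NAND a2) NAND a2
u6 = u1 NAND u3 = (a2 NAND a1) NAND (((a2 NAND a1) NAND a2) NAND a2)
u7 = u6 NAND u2 = ((a2 NAND a1) NAND (((a2 NAND a1) NAND a2) NAND a2)) NAND ((a2 NAND a1) NAND a2)
u9 = u7 NAND a1 = (((a2 NAND a1) NAND (((a2 NAND a1) NAND a2) NAND a2)) NAND ((a2 NAND a1) NAND a2)) NAND a1
At a1=1, a2=0: circuit gives 0, formula gives 1.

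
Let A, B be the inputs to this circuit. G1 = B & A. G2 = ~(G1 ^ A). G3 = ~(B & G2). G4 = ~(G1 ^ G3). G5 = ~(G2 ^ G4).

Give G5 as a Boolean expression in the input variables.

~((~((B & A) ^ A)) ^ (~((B & A) ^ (~(B & (~((B & A) ^ A)))))))

G1 = B & A
G2 = ~(G1 ^ A) = ~((B & A) ^ A)
G3 = ~(B & G2) = ~(B & (~((B & A) ^ A)))
G4 = ~(G1 ^ G3) = ~((B & A) ^ (~(B & (~((B & A) ^ A)))))
G5 = ~(G2 ^ G4) = ~((~((B & A) ^ A)) ^ (~((B & A) ^ (~(B & (~((B & A) ^ A)))))))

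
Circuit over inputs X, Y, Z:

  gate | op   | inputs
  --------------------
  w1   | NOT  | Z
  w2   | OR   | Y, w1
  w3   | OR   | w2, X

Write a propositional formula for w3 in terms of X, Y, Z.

(Y OR NOT Z) OR X

w1 = NOT Z
w2 = Y OR w1 = Y OR NOT Z
w3 = w2 OR X = (Y OR NOT Z) OR X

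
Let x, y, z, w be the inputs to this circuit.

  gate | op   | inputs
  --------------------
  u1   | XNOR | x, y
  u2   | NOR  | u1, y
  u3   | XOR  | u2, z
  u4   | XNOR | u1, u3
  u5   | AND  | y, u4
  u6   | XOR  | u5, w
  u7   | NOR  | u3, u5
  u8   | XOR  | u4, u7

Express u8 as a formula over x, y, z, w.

u1 = x XNOR y
u2 = u1 NOR y = (x XNOR y) NOR y
u3 = u2 XOR z = ((x XNOR y) NOR y) XOR z
u4 = u1 XNOR u3 = (x XNOR y) XNOR (((x XNOR y) NOR y) XOR z)
u5 = y AND u4 = y AND ((x XNOR y) XNOR (((x XNOR y) NOR y) XOR z))
u7 = u3 NOR u5 = (((x XNOR y) NOR y) XOR z) NOR (y AND ((x XNOR y) XNOR (((x XNOR y) NOR y) XOR z)))
u8 = u4 XOR u7 = ((x XNOR y) XNOR (((x XNOR y) NOR y) XOR z)) XOR ((((x XNOR y) NOR y) XOR z) NOR (y AND ((x XNOR y) XNOR (((x XNOR y) NOR y) XOR z))))

((x XNOR y) XNOR (((x XNOR y) NOR y) XOR z)) XOR ((((x XNOR y) NOR y) XOR z) NOR (y AND ((x XNOR y) XNOR (((x XNOR y) NOR y) XOR z))))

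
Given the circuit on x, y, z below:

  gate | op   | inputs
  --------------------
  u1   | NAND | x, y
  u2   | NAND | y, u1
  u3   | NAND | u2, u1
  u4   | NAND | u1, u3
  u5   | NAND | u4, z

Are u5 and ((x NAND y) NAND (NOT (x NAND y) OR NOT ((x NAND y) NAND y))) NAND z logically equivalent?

Yes

u1 = x NAND y
u2 = y NAND u1 = y NAND (x NAND y)
u3 = u2 NAND u1 = (y NAND (x NAND y)) NAND (x NAND y)
u4 = u1 NAND u3 = (x NAND y) NAND ((y NAND (x NAND y)) NAND (x NAND y))
u5 = u4 NAND z = ((x NAND y) NAND ((y NAND (x NAND y)) NAND (x NAND y))) NAND z
At x=0, y=0, z=1: circuit gives 0, formula gives 0.
At x=0, y=0, z=0: circuit gives 1, formula gives 1.
Agrees on all 8 inputs.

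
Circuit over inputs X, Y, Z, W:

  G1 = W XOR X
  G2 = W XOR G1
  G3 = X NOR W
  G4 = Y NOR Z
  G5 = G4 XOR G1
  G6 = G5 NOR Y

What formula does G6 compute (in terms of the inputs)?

((Y NOR Z) XOR (W XOR X)) NOR Y

G1 = W XOR X
G4 = Y NOR Z
G5 = G4 XOR G1 = (Y NOR Z) XOR (W XOR X)
G6 = G5 NOR Y = ((Y NOR Z) XOR (W XOR X)) NOR Y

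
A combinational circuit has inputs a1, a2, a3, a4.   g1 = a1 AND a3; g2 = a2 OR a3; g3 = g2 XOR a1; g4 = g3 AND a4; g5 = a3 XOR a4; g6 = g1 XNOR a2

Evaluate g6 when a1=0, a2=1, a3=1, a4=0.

g1 = 0 AND 1 = 0
g6 = 0 XNOR 1 = 0

0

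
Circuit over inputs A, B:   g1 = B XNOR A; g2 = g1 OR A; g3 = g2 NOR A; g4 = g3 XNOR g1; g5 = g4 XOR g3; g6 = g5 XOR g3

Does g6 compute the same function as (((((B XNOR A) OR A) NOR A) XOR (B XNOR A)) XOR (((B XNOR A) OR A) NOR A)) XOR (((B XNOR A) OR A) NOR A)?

No

g1 = B XNOR A
g2 = g1 OR A = (B XNOR A) OR A
g3 = g2 NOR A = ((B XNOR A) OR A) NOR A
g4 = g3 XNOR g1 = (((B XNOR A) OR A) NOR A) XNOR (B XNOR A)
g5 = g4 XOR g3 = ((((B XNOR A) OR A) NOR A) XNOR (B XNOR A)) XOR (((B XNOR A) OR A) NOR A)
g6 = g5 XOR g3 = (((((B XNOR A) OR A) NOR A) XNOR (B XNOR A)) XOR (((B XNOR A) OR A) NOR A)) XOR (((B XNOR A) OR A) NOR A)
At A=0, B=0: circuit gives 0, formula gives 1.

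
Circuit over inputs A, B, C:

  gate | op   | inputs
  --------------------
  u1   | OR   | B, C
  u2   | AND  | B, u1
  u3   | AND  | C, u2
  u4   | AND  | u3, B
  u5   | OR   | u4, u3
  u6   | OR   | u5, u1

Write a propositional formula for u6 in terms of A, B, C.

(((C AND (B AND (B OR C))) AND B) OR (C AND (B AND (B OR C)))) OR (B OR C)

u1 = B OR C
u2 = B AND u1 = B AND (B OR C)
u3 = C AND u2 = C AND (B AND (B OR C))
u4 = u3 AND B = (C AND (B AND (B OR C))) AND B
u5 = u4 OR u3 = ((C AND (B AND (B OR C))) AND B) OR (C AND (B AND (B OR C)))
u6 = u5 OR u1 = (((C AND (B AND (B OR C))) AND B) OR (C AND (B AND (B OR C)))) OR (B OR C)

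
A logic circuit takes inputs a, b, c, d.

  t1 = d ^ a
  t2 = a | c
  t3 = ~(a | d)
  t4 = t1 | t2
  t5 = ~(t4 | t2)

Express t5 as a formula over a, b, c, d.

~(((d ^ a) | (a | c)) | (a | c))

t1 = d ^ a
t2 = a | c
t4 = t1 | t2 = (d ^ a) | (a | c)
t5 = ~(t4 | t2) = ~(((d ^ a) | (a | c)) | (a | c))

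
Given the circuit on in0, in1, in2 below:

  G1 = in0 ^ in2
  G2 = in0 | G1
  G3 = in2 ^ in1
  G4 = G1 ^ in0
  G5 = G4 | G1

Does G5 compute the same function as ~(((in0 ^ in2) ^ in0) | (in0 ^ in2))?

No

G1 = in0 ^ in2
G4 = G1 ^ in0 = (in0 ^ in2) ^ in0
G5 = G4 | G1 = ((in0 ^ in2) ^ in0) | (in0 ^ in2)
At in0=0, in1=0, in2=0: circuit gives 0, formula gives 1.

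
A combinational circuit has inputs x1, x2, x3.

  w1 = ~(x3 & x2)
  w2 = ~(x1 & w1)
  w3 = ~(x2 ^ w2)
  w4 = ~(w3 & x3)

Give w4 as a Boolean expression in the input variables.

~((~(x2 ^ (~(x1 & (~(x3 & x2)))))) & x3)

w1 = ~(x3 & x2)
w2 = ~(x1 & w1) = ~(x1 & (~(x3 & x2)))
w3 = ~(x2 ^ w2) = ~(x2 ^ (~(x1 & (~(x3 & x2)))))
w4 = ~(w3 & x3) = ~((~(x2 ^ (~(x1 & (~(x3 & x2)))))) & x3)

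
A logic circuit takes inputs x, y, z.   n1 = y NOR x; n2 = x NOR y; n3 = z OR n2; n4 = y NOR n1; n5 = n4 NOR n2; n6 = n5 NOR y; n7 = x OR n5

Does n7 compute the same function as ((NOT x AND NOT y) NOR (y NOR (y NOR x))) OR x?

Yes

n1 = y NOR x
n2 = x NOR y
n4 = y NOR n1 = y NOR (y NOR x)
n5 = n4 NOR n2 = (y NOR (y NOR x)) NOR (x NOR y)
n7 = x OR n5 = x OR ((y NOR (y NOR x)) NOR (x NOR y))
At x=0, y=0, z=0: circuit gives 0, formula gives 0.
At x=0, y=1, z=0: circuit gives 1, formula gives 1.
Agrees on all 8 inputs.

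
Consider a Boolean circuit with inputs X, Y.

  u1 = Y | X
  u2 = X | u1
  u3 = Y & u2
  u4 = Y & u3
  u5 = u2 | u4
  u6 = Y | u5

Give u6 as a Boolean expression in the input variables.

u1 = Y | X
u2 = X | u1 = X | (Y | X)
u3 = Y & u2 = Y & (X | (Y | X))
u4 = Y & u3 = Y & (Y & (X | (Y | X)))
u5 = u2 | u4 = (X | (Y | X)) | (Y & (Y & (X | (Y | X))))
u6 = Y | u5 = Y | ((X | (Y | X)) | (Y & (Y & (X | (Y | X)))))

Y | ((X | (Y | X)) | (Y & (Y & (X | (Y | X)))))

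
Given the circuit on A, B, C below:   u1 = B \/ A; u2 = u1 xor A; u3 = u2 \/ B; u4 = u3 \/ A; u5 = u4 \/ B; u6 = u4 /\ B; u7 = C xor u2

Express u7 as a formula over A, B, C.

u1 = B \/ A
u2 = u1 xor A = (B \/ A) xor A
u7 = C xor u2 = C xor ((B \/ A) xor A)

C xor ((B \/ A) xor A)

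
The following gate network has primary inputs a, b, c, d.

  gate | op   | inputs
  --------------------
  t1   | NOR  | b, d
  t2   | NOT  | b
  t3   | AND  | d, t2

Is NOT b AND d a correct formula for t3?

Yes

t2 = NOT b
t3 = d AND t2 = d AND NOT b
At a=0, b=0, c=0, d=0: circuit gives 0, formula gives 0.
At a=0, b=0, c=0, d=1: circuit gives 1, formula gives 1.
Agrees on all 16 inputs.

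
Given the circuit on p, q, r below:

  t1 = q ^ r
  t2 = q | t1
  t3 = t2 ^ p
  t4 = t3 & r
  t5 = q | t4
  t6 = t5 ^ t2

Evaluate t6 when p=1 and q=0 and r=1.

t1 = 0 ^ 1 = 1
t2 = 0 | 1 = 1
t3 = 1 ^ 1 = 0
t4 = 0 & 1 = 0
t5 = 0 | 0 = 0
t6 = 0 ^ 1 = 1

1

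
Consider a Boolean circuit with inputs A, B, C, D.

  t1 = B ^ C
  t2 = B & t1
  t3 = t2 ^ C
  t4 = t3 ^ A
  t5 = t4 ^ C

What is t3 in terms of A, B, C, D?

t1 = B ^ C
t2 = B & t1 = B & (B ^ C)
t3 = t2 ^ C = (B & (B ^ C)) ^ C

(B & (B ^ C)) ^ C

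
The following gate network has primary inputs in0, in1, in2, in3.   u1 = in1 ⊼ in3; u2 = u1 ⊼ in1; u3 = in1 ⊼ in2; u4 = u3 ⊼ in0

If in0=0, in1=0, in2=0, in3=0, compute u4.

u3 = 0 ⊼ 0 = 1
u4 = 1 ⊼ 0 = 1

1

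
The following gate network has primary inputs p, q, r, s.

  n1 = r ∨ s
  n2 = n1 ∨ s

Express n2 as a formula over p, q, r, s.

(r ∨ s) ∨ s

n1 = r ∨ s
n2 = n1 ∨ s = (r ∨ s) ∨ s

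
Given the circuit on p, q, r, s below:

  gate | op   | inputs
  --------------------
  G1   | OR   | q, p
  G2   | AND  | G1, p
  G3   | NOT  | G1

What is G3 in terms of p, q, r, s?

NOT (q OR p)

G1 = q OR p
G3 = NOT G1 = NOT (q OR p)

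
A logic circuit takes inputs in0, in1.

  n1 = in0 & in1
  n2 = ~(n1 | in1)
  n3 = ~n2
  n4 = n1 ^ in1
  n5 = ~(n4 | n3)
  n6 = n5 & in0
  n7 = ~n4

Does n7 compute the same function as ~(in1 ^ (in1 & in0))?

n1 = in0 & in1
n4 = n1 ^ in1 = (in0 & in1) ^ in1
n7 = ~n4 = ~((in0 & in1) ^ in1)
At in0=0, in1=1: circuit gives 0, formula gives 0.
At in0=0, in1=0: circuit gives 1, formula gives 1.
Agrees on all 4 inputs.

Yes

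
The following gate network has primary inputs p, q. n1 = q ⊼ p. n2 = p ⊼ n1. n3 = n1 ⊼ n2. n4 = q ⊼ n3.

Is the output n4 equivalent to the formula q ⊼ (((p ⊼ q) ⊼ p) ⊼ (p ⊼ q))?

n1 = q ⊼ p
n2 = p ⊼ n1 = p ⊼ (q ⊼ p)
n3 = n1 ⊼ n2 = (q ⊼ p) ⊼ (p ⊼ (q ⊼ p))
n4 = q ⊼ n3 = q ⊼ ((q ⊼ p) ⊼ (p ⊼ (q ⊼ p)))
At p=1, q=1: circuit gives 0, formula gives 0.
At p=0, q=0: circuit gives 1, formula gives 1.
Agrees on all 4 inputs.

Yes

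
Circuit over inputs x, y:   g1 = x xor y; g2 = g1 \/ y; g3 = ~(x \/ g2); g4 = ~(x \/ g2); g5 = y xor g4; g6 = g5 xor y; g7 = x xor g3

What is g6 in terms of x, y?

g1 = x xor y
g2 = g1 \/ y = (x xor y) \/ y
g4 = ~(x \/ g2) = ~(x \/ ((x xor y) \/ y))
g5 = y xor g4 = y xor (~(x \/ ((x xor y) \/ y)))
g6 = g5 xor y = (y xor (~(x \/ ((x xor y) \/ y)))) xor y

(y xor (~(x \/ ((x xor y) \/ y)))) xor y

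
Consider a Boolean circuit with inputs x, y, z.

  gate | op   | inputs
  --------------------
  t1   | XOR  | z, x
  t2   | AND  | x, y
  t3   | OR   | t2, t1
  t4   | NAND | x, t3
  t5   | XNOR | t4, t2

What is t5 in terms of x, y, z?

t1 = z XOR x
t2 = x AND y
t3 = t2 OR t1 = (x AND y) OR (z XOR x)
t4 = x NAND t3 = x NAND ((x AND y) OR (z XOR x))
t5 = t4 XNOR t2 = (x NAND ((x AND y) OR (z XOR x))) XNOR (x AND y)

(x NAND ((x AND y) OR (z XOR x))) XNOR (x AND y)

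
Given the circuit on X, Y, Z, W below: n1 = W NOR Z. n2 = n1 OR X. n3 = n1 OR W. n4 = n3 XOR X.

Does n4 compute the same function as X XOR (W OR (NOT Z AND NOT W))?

n1 = W NOR Z
n3 = n1 OR W = (W NOR Z) OR W
n4 = n3 XOR X = ((W NOR Z) OR W) XOR X
At X=0, Y=0, Z=1, W=0: circuit gives 0, formula gives 0.
At X=0, Y=0, Z=0, W=0: circuit gives 1, formula gives 1.
Agrees on all 16 inputs.

Yes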